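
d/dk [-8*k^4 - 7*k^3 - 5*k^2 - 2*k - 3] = -32*k^3 - 21*k^2 - 10*k - 2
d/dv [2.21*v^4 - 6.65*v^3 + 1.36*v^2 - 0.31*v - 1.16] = 8.84*v^3 - 19.95*v^2 + 2.72*v - 0.31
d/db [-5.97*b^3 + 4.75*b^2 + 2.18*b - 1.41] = -17.91*b^2 + 9.5*b + 2.18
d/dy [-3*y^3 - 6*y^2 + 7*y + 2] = -9*y^2 - 12*y + 7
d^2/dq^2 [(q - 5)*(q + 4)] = 2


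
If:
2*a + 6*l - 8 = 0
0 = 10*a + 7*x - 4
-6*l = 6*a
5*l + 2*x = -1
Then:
No Solution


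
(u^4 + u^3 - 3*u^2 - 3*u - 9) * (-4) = -4*u^4 - 4*u^3 + 12*u^2 + 12*u + 36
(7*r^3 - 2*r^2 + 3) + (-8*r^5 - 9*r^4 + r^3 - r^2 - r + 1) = -8*r^5 - 9*r^4 + 8*r^3 - 3*r^2 - r + 4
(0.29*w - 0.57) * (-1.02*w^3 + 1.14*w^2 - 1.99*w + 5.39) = -0.2958*w^4 + 0.912*w^3 - 1.2269*w^2 + 2.6974*w - 3.0723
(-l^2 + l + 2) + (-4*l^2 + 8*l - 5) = -5*l^2 + 9*l - 3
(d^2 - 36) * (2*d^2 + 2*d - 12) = 2*d^4 + 2*d^3 - 84*d^2 - 72*d + 432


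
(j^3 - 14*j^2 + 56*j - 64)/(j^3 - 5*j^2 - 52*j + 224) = (j - 2)/(j + 7)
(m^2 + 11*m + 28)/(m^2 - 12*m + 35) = (m^2 + 11*m + 28)/(m^2 - 12*m + 35)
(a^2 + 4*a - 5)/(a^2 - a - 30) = (a - 1)/(a - 6)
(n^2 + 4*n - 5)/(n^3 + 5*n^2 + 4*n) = (n^2 + 4*n - 5)/(n*(n^2 + 5*n + 4))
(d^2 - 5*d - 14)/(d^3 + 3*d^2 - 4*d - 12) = (d - 7)/(d^2 + d - 6)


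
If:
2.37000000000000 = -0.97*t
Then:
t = -2.44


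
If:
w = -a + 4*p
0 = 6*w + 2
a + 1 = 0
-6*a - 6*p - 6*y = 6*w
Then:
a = -1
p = -1/3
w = -1/3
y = 5/3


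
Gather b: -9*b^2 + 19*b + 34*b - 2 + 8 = -9*b^2 + 53*b + 6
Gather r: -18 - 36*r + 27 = 9 - 36*r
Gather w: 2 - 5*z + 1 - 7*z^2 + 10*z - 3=-7*z^2 + 5*z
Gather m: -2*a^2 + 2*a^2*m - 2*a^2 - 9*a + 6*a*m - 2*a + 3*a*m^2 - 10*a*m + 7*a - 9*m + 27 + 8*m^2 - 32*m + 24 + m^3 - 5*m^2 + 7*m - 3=-4*a^2 - 4*a + m^3 + m^2*(3*a + 3) + m*(2*a^2 - 4*a - 34) + 48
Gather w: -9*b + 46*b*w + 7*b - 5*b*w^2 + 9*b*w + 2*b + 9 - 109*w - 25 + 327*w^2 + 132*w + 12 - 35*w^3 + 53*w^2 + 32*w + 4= -35*w^3 + w^2*(380 - 5*b) + w*(55*b + 55)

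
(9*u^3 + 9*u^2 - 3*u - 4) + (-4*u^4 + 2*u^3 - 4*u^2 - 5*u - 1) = -4*u^4 + 11*u^3 + 5*u^2 - 8*u - 5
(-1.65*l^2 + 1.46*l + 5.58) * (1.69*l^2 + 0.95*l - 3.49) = -2.7885*l^4 + 0.8999*l^3 + 16.5757*l^2 + 0.2056*l - 19.4742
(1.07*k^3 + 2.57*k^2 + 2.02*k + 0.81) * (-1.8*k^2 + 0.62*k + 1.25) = -1.926*k^5 - 3.9626*k^4 - 0.7051*k^3 + 3.0069*k^2 + 3.0272*k + 1.0125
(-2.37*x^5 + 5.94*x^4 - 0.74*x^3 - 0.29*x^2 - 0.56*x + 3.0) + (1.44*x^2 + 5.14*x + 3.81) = -2.37*x^5 + 5.94*x^4 - 0.74*x^3 + 1.15*x^2 + 4.58*x + 6.81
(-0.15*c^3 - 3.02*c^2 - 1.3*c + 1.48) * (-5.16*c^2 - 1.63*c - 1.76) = 0.774*c^5 + 15.8277*c^4 + 11.8946*c^3 - 0.2026*c^2 - 0.1244*c - 2.6048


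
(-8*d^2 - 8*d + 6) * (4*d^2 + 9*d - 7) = -32*d^4 - 104*d^3 + 8*d^2 + 110*d - 42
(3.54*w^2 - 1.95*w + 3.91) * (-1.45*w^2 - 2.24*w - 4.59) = -5.133*w^4 - 5.1021*w^3 - 17.5501*w^2 + 0.192099999999998*w - 17.9469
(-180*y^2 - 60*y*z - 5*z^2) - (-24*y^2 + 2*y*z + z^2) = -156*y^2 - 62*y*z - 6*z^2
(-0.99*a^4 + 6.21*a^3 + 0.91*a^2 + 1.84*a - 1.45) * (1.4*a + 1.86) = -1.386*a^5 + 6.8526*a^4 + 12.8246*a^3 + 4.2686*a^2 + 1.3924*a - 2.697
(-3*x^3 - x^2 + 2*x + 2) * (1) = -3*x^3 - x^2 + 2*x + 2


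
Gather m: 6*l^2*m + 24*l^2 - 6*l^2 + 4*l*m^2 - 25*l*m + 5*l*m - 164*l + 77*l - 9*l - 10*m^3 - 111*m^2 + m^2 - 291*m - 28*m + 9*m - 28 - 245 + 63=18*l^2 - 96*l - 10*m^3 + m^2*(4*l - 110) + m*(6*l^2 - 20*l - 310) - 210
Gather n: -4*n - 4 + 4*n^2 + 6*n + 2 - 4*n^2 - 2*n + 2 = 0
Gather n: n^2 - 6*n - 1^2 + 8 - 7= n^2 - 6*n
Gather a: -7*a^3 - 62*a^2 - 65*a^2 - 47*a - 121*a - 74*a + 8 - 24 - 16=-7*a^3 - 127*a^2 - 242*a - 32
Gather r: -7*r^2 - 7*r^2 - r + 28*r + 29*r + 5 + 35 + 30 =-14*r^2 + 56*r + 70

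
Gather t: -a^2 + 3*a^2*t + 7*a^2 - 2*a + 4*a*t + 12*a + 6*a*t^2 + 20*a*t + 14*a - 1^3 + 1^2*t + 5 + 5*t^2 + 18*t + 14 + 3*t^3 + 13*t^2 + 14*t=6*a^2 + 24*a + 3*t^3 + t^2*(6*a + 18) + t*(3*a^2 + 24*a + 33) + 18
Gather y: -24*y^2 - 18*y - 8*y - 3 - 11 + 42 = -24*y^2 - 26*y + 28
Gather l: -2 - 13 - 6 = -21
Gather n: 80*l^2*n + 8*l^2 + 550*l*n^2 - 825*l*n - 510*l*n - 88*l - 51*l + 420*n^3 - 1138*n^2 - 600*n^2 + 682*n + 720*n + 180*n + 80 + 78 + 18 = 8*l^2 - 139*l + 420*n^3 + n^2*(550*l - 1738) + n*(80*l^2 - 1335*l + 1582) + 176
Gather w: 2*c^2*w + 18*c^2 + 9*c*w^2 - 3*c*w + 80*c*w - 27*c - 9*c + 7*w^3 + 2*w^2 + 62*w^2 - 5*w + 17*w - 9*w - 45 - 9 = 18*c^2 - 36*c + 7*w^3 + w^2*(9*c + 64) + w*(2*c^2 + 77*c + 3) - 54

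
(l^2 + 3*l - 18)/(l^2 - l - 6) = (l + 6)/(l + 2)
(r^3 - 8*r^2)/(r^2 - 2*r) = r*(r - 8)/(r - 2)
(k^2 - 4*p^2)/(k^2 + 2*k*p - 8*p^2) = (k + 2*p)/(k + 4*p)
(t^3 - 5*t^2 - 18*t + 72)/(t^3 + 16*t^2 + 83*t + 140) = (t^2 - 9*t + 18)/(t^2 + 12*t + 35)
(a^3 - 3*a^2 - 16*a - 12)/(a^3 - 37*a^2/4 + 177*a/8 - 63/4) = 8*(a^2 + 3*a + 2)/(8*a^2 - 26*a + 21)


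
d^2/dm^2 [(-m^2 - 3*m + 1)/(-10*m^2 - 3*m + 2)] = 2*(270*m^3 - 240*m^2 + 90*m - 7)/(1000*m^6 + 900*m^5 - 330*m^4 - 333*m^3 + 66*m^2 + 36*m - 8)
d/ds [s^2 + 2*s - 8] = 2*s + 2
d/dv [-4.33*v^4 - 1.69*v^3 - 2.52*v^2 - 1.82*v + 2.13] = -17.32*v^3 - 5.07*v^2 - 5.04*v - 1.82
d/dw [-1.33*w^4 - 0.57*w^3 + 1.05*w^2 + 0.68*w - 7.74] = -5.32*w^3 - 1.71*w^2 + 2.1*w + 0.68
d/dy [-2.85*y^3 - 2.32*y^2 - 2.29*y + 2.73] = -8.55*y^2 - 4.64*y - 2.29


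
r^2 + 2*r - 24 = (r - 4)*(r + 6)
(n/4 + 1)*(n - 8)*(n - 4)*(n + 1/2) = n^4/4 - 15*n^3/8 - 5*n^2 + 30*n + 16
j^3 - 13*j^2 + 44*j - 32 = (j - 8)*(j - 4)*(j - 1)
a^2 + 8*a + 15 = (a + 3)*(a + 5)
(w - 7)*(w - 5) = w^2 - 12*w + 35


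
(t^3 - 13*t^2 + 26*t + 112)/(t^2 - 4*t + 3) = (t^3 - 13*t^2 + 26*t + 112)/(t^2 - 4*t + 3)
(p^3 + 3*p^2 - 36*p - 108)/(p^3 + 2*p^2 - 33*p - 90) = (p + 6)/(p + 5)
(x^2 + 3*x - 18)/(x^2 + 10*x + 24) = (x - 3)/(x + 4)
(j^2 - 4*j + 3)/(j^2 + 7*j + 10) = (j^2 - 4*j + 3)/(j^2 + 7*j + 10)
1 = 1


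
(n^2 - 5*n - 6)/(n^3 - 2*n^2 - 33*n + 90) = (n^2 - 5*n - 6)/(n^3 - 2*n^2 - 33*n + 90)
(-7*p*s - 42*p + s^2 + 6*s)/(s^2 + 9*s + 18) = (-7*p + s)/(s + 3)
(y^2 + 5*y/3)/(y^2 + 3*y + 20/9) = 3*y/(3*y + 4)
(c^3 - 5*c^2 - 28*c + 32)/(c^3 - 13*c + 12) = (c - 8)/(c - 3)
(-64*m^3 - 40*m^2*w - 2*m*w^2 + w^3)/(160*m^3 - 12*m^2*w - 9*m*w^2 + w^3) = (2*m + w)/(-5*m + w)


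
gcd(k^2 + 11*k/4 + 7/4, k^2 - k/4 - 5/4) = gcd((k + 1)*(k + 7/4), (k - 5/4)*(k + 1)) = k + 1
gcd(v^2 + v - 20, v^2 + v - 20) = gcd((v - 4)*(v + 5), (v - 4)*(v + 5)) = v^2 + v - 20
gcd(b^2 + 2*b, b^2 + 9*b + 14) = b + 2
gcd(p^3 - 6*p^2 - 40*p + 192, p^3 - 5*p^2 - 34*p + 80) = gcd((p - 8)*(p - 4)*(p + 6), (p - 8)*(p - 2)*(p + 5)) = p - 8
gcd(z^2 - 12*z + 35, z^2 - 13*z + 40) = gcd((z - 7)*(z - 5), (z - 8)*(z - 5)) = z - 5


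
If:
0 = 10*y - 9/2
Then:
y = 9/20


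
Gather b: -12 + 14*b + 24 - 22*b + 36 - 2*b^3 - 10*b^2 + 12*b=-2*b^3 - 10*b^2 + 4*b + 48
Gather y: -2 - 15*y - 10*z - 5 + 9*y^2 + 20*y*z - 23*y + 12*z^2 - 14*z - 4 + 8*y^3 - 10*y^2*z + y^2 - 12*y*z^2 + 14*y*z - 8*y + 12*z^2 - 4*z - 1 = 8*y^3 + y^2*(10 - 10*z) + y*(-12*z^2 + 34*z - 46) + 24*z^2 - 28*z - 12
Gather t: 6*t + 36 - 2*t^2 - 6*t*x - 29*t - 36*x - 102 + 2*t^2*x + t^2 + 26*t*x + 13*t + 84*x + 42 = t^2*(2*x - 1) + t*(20*x - 10) + 48*x - 24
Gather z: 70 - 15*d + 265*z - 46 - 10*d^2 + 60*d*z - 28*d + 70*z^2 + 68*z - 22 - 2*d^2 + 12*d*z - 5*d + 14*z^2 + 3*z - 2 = -12*d^2 - 48*d + 84*z^2 + z*(72*d + 336)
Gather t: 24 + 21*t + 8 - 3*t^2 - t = -3*t^2 + 20*t + 32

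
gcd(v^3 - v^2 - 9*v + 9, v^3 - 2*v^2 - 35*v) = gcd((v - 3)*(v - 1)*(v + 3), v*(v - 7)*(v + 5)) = 1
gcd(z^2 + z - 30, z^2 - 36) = z + 6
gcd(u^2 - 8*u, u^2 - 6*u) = u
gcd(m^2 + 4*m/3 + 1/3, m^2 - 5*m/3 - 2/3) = m + 1/3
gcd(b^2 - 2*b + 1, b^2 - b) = b - 1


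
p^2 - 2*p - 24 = (p - 6)*(p + 4)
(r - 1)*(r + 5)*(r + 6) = r^3 + 10*r^2 + 19*r - 30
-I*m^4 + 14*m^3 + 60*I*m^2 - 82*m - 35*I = (m + I)*(m + 5*I)*(m + 7*I)*(-I*m + 1)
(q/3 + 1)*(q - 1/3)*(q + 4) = q^3/3 + 20*q^2/9 + 29*q/9 - 4/3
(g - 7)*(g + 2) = g^2 - 5*g - 14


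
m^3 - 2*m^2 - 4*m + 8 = (m - 2)^2*(m + 2)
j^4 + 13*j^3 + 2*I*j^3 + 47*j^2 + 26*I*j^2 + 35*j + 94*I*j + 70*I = (j + 1)*(j + 5)*(j + 7)*(j + 2*I)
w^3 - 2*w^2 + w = w*(w - 1)^2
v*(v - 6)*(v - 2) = v^3 - 8*v^2 + 12*v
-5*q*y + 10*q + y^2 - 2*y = (-5*q + y)*(y - 2)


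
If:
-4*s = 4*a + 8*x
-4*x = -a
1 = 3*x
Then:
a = 4/3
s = -2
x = 1/3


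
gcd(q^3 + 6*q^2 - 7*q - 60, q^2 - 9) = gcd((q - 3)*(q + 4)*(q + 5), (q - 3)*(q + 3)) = q - 3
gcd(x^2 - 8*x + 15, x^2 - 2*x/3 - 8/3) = 1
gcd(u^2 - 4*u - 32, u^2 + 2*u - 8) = u + 4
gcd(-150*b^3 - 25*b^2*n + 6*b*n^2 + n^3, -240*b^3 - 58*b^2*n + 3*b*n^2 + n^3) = 30*b^2 + 11*b*n + n^2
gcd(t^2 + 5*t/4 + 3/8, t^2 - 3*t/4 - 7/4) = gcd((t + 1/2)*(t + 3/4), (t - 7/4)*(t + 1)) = 1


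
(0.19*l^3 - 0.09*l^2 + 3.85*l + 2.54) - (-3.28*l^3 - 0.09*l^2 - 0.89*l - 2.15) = 3.47*l^3 + 4.74*l + 4.69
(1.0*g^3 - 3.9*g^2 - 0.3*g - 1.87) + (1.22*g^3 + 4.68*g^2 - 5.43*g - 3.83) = 2.22*g^3 + 0.78*g^2 - 5.73*g - 5.7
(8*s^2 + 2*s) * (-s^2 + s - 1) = -8*s^4 + 6*s^3 - 6*s^2 - 2*s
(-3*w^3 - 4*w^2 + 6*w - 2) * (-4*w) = 12*w^4 + 16*w^3 - 24*w^2 + 8*w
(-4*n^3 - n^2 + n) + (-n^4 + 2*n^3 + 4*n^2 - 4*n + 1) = -n^4 - 2*n^3 + 3*n^2 - 3*n + 1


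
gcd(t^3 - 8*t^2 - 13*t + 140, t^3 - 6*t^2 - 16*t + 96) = t + 4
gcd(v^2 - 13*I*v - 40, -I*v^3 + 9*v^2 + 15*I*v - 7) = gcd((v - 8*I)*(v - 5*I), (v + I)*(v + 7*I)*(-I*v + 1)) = 1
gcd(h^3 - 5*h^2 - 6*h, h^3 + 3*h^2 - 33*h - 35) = h + 1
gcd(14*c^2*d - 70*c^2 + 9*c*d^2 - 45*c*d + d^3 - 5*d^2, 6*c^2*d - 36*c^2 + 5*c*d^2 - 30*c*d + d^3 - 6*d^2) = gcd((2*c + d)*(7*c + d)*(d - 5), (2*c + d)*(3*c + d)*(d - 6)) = 2*c + d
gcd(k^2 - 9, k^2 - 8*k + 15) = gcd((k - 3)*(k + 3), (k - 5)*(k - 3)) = k - 3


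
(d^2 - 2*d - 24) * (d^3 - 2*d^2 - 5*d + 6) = d^5 - 4*d^4 - 25*d^3 + 64*d^2 + 108*d - 144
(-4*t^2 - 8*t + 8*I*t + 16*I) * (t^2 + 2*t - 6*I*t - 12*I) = -4*t^4 - 16*t^3 + 32*I*t^3 + 32*t^2 + 128*I*t^2 + 192*t + 128*I*t + 192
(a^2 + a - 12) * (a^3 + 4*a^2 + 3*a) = a^5 + 5*a^4 - 5*a^3 - 45*a^2 - 36*a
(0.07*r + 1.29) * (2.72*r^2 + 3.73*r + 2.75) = 0.1904*r^3 + 3.7699*r^2 + 5.0042*r + 3.5475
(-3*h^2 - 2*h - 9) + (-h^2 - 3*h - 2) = -4*h^2 - 5*h - 11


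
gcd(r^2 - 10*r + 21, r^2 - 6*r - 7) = r - 7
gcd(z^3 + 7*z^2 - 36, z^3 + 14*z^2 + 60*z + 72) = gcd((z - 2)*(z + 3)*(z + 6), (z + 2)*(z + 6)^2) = z + 6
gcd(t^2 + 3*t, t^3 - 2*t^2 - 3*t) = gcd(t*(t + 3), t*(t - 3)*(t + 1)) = t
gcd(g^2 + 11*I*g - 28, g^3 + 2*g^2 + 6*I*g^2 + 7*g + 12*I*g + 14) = g + 7*I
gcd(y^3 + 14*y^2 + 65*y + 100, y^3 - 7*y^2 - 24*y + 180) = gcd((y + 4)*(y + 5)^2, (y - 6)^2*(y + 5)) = y + 5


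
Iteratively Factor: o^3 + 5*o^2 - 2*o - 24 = (o + 3)*(o^2 + 2*o - 8) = (o + 3)*(o + 4)*(o - 2)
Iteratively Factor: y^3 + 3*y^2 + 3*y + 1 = (y + 1)*(y^2 + 2*y + 1) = (y + 1)^2*(y + 1)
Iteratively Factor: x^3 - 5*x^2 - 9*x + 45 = (x - 3)*(x^2 - 2*x - 15) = (x - 5)*(x - 3)*(x + 3)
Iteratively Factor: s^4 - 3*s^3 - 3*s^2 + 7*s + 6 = (s - 3)*(s^3 - 3*s - 2) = (s - 3)*(s + 1)*(s^2 - s - 2) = (s - 3)*(s + 1)^2*(s - 2)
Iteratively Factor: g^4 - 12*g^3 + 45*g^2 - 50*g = (g - 5)*(g^3 - 7*g^2 + 10*g) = g*(g - 5)*(g^2 - 7*g + 10) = g*(g - 5)^2*(g - 2)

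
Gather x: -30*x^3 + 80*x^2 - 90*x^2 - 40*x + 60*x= -30*x^3 - 10*x^2 + 20*x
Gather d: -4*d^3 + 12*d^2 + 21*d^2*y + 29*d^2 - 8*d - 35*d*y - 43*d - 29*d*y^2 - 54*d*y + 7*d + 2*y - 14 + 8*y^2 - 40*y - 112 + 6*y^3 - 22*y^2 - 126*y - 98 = -4*d^3 + d^2*(21*y + 41) + d*(-29*y^2 - 89*y - 44) + 6*y^3 - 14*y^2 - 164*y - 224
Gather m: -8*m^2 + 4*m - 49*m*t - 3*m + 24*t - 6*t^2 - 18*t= -8*m^2 + m*(1 - 49*t) - 6*t^2 + 6*t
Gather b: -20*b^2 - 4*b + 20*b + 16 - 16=-20*b^2 + 16*b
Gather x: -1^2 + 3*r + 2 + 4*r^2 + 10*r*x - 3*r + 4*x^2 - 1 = 4*r^2 + 10*r*x + 4*x^2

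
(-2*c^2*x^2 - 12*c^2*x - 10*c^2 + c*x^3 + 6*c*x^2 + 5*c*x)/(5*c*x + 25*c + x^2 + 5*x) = c*(-2*c*x - 2*c + x^2 + x)/(5*c + x)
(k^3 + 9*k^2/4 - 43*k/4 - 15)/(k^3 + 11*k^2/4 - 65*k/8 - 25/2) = 2*(k - 3)/(2*k - 5)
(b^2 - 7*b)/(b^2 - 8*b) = (b - 7)/(b - 8)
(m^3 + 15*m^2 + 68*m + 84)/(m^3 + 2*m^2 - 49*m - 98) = (m + 6)/(m - 7)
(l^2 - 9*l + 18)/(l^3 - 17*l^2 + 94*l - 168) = (l - 3)/(l^2 - 11*l + 28)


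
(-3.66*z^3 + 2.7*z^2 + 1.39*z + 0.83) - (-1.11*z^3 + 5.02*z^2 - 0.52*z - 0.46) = -2.55*z^3 - 2.32*z^2 + 1.91*z + 1.29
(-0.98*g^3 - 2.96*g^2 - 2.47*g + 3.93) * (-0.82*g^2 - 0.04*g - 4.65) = 0.8036*g^5 + 2.4664*g^4 + 6.7008*g^3 + 10.6402*g^2 + 11.3283*g - 18.2745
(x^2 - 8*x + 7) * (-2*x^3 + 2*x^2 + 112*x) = -2*x^5 + 18*x^4 + 82*x^3 - 882*x^2 + 784*x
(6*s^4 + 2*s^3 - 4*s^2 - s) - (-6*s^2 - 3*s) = 6*s^4 + 2*s^3 + 2*s^2 + 2*s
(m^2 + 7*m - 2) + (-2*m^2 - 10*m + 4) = -m^2 - 3*m + 2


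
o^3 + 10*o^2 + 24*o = o*(o + 4)*(o + 6)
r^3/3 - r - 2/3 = (r/3 + 1/3)*(r - 2)*(r + 1)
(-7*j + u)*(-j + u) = 7*j^2 - 8*j*u + u^2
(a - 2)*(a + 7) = a^2 + 5*a - 14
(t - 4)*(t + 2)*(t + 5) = t^3 + 3*t^2 - 18*t - 40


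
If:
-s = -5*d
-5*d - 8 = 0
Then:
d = -8/5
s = -8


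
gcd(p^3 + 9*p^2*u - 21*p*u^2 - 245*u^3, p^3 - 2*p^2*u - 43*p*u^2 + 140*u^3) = p^2 + 2*p*u - 35*u^2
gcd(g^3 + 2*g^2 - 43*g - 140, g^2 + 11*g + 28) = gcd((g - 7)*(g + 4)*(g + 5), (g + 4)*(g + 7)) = g + 4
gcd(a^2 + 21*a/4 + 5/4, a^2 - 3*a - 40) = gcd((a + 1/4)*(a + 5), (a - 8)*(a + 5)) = a + 5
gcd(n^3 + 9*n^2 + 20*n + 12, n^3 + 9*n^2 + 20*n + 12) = n^3 + 9*n^2 + 20*n + 12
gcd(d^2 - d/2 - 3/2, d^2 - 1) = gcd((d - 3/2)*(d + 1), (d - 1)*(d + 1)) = d + 1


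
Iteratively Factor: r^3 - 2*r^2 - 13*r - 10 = (r + 2)*(r^2 - 4*r - 5) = (r - 5)*(r + 2)*(r + 1)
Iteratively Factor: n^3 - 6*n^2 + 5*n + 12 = (n - 3)*(n^2 - 3*n - 4) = (n - 3)*(n + 1)*(n - 4)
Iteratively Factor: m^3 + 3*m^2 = (m + 3)*(m^2) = m*(m + 3)*(m)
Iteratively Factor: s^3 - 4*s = (s)*(s^2 - 4) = s*(s - 2)*(s + 2)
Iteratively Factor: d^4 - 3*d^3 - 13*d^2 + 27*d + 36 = (d - 3)*(d^3 - 13*d - 12) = (d - 3)*(d + 1)*(d^2 - d - 12) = (d - 3)*(d + 1)*(d + 3)*(d - 4)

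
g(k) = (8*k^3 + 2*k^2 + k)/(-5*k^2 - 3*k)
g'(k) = (10*k + 3)*(8*k^3 + 2*k^2 + k)/(-5*k^2 - 3*k)^2 + (24*k^2 + 4*k + 1)/(-5*k^2 - 3*k)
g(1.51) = -2.11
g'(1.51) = -1.48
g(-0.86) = 4.00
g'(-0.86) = 6.33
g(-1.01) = 3.48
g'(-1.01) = 1.59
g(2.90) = -4.23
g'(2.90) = -1.56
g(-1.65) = 3.71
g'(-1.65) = -1.11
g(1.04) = -1.43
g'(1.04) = -1.40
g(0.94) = -1.29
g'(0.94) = -1.37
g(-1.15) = 3.37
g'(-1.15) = 0.17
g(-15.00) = 24.60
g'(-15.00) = -1.60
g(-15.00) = 24.60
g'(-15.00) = -1.60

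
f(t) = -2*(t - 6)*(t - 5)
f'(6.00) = -2.00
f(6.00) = 0.00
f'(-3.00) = 34.00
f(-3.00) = -144.00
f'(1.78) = 14.88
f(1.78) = -27.18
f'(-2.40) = 31.60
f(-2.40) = -124.32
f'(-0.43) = 23.72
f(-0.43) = -69.83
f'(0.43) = 20.28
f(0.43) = -50.91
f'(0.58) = 19.68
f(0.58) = -47.91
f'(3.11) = 9.56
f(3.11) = -10.92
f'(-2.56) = 32.24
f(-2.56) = -129.43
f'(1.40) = 16.40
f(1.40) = -33.12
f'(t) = 22 - 4*t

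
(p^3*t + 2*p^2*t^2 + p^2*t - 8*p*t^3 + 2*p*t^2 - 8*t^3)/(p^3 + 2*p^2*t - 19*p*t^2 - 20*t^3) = t*(p^3 + 2*p^2*t + p^2 - 8*p*t^2 + 2*p*t - 8*t^2)/(p^3 + 2*p^2*t - 19*p*t^2 - 20*t^3)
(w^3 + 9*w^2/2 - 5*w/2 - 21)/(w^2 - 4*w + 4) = (2*w^2 + 13*w + 21)/(2*(w - 2))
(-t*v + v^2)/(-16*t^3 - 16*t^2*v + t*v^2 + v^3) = v*(t - v)/(16*t^3 + 16*t^2*v - t*v^2 - v^3)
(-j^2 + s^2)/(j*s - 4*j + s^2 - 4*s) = (-j + s)/(s - 4)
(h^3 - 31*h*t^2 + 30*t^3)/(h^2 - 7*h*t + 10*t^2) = (-h^2 - 5*h*t + 6*t^2)/(-h + 2*t)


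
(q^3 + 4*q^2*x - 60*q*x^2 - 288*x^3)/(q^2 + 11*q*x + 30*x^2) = (q^2 - 2*q*x - 48*x^2)/(q + 5*x)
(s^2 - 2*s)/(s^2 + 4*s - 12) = s/(s + 6)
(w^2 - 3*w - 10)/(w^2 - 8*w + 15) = (w + 2)/(w - 3)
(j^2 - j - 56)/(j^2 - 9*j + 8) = (j + 7)/(j - 1)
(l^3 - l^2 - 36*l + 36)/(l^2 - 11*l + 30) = (l^2 + 5*l - 6)/(l - 5)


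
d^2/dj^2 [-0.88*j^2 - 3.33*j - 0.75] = -1.76000000000000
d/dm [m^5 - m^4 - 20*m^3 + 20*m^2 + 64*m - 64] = 5*m^4 - 4*m^3 - 60*m^2 + 40*m + 64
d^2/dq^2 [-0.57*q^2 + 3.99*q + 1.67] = -1.14000000000000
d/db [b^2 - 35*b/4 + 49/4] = 2*b - 35/4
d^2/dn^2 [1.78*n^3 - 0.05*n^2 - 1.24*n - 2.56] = 10.68*n - 0.1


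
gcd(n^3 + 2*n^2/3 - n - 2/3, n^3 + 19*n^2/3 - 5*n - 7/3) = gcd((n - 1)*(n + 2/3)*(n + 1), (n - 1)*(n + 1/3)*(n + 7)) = n - 1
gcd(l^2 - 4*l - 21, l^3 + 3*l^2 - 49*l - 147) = l^2 - 4*l - 21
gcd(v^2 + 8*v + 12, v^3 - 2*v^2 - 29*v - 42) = v + 2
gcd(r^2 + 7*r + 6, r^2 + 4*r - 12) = r + 6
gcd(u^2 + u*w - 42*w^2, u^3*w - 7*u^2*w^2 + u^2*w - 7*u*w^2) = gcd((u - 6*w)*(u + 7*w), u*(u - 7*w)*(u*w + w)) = 1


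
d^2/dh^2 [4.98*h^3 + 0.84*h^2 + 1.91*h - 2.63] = 29.88*h + 1.68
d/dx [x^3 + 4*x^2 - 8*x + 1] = 3*x^2 + 8*x - 8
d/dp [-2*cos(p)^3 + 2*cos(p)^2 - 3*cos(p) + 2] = (6*cos(p)^2 - 4*cos(p) + 3)*sin(p)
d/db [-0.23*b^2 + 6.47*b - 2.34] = 6.47 - 0.46*b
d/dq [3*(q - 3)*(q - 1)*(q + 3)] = 9*q^2 - 6*q - 27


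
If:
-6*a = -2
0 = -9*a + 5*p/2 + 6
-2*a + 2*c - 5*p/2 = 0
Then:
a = 1/3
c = -7/6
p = -6/5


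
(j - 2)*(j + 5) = j^2 + 3*j - 10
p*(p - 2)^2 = p^3 - 4*p^2 + 4*p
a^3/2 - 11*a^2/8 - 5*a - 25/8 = (a/2 + 1/2)*(a - 5)*(a + 5/4)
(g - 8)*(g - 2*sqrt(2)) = g^2 - 8*g - 2*sqrt(2)*g + 16*sqrt(2)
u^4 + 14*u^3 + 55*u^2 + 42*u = u*(u + 1)*(u + 6)*(u + 7)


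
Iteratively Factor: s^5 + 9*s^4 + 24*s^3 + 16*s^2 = (s)*(s^4 + 9*s^3 + 24*s^2 + 16*s) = s^2*(s^3 + 9*s^2 + 24*s + 16) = s^2*(s + 1)*(s^2 + 8*s + 16) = s^2*(s + 1)*(s + 4)*(s + 4)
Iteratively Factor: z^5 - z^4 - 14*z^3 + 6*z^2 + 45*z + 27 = (z + 1)*(z^4 - 2*z^3 - 12*z^2 + 18*z + 27) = (z + 1)*(z + 3)*(z^3 - 5*z^2 + 3*z + 9) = (z - 3)*(z + 1)*(z + 3)*(z^2 - 2*z - 3) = (z - 3)^2*(z + 1)*(z + 3)*(z + 1)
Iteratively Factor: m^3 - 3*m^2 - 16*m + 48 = (m - 3)*(m^2 - 16) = (m - 3)*(m + 4)*(m - 4)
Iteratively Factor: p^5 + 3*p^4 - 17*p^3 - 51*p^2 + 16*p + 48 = (p + 4)*(p^4 - p^3 - 13*p^2 + p + 12) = (p + 3)*(p + 4)*(p^3 - 4*p^2 - p + 4) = (p - 4)*(p + 3)*(p + 4)*(p^2 - 1) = (p - 4)*(p + 1)*(p + 3)*(p + 4)*(p - 1)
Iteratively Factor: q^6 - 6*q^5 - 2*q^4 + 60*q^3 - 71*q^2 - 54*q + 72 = (q + 1)*(q^5 - 7*q^4 + 5*q^3 + 55*q^2 - 126*q + 72) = (q - 1)*(q + 1)*(q^4 - 6*q^3 - q^2 + 54*q - 72) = (q - 3)*(q - 1)*(q + 1)*(q^3 - 3*q^2 - 10*q + 24) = (q - 3)*(q - 2)*(q - 1)*(q + 1)*(q^2 - q - 12) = (q - 3)*(q - 2)*(q - 1)*(q + 1)*(q + 3)*(q - 4)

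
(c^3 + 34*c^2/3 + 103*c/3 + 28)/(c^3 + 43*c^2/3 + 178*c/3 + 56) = (c + 3)/(c + 6)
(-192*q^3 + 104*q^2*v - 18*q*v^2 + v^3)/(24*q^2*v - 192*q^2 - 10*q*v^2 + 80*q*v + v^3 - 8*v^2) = (-8*q + v)/(v - 8)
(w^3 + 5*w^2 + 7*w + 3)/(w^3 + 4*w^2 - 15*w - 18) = (w^2 + 4*w + 3)/(w^2 + 3*w - 18)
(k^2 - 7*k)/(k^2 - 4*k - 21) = k/(k + 3)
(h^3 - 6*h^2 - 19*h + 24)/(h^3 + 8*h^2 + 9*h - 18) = (h - 8)/(h + 6)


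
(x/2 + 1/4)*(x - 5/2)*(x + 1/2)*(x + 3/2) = x^4/2 - 9*x^2/4 - 2*x - 15/32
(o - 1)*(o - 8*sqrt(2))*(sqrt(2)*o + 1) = sqrt(2)*o^3 - 15*o^2 - sqrt(2)*o^2 - 8*sqrt(2)*o + 15*o + 8*sqrt(2)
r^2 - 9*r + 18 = (r - 6)*(r - 3)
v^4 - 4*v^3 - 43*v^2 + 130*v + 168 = (v - 7)*(v - 4)*(v + 1)*(v + 6)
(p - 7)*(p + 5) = p^2 - 2*p - 35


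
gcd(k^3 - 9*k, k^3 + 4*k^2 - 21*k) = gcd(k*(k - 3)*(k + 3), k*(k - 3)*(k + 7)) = k^2 - 3*k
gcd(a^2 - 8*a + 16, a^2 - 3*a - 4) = a - 4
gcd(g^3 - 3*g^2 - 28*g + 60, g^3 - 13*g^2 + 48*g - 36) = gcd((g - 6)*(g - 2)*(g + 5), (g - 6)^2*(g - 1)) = g - 6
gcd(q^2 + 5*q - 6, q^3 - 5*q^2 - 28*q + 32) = q - 1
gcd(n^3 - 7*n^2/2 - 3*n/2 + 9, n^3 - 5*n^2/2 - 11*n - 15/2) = n + 3/2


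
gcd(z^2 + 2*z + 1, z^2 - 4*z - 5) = z + 1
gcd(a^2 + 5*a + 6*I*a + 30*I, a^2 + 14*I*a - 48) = a + 6*I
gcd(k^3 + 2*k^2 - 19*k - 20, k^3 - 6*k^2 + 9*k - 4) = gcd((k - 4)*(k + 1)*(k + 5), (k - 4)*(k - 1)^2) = k - 4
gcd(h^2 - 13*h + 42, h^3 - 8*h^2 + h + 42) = h - 7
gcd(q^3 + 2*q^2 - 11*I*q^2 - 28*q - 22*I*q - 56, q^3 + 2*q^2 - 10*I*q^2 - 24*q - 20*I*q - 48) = q^2 + q*(2 - 4*I) - 8*I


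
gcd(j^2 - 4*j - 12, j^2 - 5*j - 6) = j - 6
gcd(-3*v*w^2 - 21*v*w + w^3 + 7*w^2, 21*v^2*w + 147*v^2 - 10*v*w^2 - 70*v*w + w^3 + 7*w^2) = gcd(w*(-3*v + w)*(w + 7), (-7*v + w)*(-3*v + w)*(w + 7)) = 3*v*w + 21*v - w^2 - 7*w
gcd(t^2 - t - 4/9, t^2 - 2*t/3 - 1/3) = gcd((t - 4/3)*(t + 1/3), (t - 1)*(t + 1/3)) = t + 1/3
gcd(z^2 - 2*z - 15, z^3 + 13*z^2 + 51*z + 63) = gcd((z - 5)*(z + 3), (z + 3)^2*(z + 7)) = z + 3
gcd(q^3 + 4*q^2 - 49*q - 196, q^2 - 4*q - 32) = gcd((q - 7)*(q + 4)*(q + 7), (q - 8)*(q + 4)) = q + 4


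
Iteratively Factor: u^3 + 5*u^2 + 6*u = (u)*(u^2 + 5*u + 6) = u*(u + 2)*(u + 3)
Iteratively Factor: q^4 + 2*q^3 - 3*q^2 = (q)*(q^3 + 2*q^2 - 3*q) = q*(q - 1)*(q^2 + 3*q) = q*(q - 1)*(q + 3)*(q)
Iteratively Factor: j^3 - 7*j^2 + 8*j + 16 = (j + 1)*(j^2 - 8*j + 16) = (j - 4)*(j + 1)*(j - 4)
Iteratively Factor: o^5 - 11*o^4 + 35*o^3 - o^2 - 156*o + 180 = (o + 2)*(o^4 - 13*o^3 + 61*o^2 - 123*o + 90) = (o - 3)*(o + 2)*(o^3 - 10*o^2 + 31*o - 30) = (o - 5)*(o - 3)*(o + 2)*(o^2 - 5*o + 6) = (o - 5)*(o - 3)*(o - 2)*(o + 2)*(o - 3)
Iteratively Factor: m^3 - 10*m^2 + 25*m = (m - 5)*(m^2 - 5*m) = m*(m - 5)*(m - 5)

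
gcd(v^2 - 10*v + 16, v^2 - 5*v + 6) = v - 2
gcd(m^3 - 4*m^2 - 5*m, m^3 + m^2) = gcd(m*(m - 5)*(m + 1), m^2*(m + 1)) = m^2 + m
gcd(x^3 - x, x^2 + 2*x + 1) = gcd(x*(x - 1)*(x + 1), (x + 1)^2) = x + 1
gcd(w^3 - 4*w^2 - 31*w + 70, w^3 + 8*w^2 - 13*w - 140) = w + 5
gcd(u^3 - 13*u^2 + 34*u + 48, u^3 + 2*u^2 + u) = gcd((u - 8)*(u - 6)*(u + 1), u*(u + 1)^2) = u + 1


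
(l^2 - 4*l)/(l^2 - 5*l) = (l - 4)/(l - 5)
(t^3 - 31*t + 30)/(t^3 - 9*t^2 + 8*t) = (t^2 + t - 30)/(t*(t - 8))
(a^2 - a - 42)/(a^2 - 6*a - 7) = (a + 6)/(a + 1)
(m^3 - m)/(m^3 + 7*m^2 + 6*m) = (m - 1)/(m + 6)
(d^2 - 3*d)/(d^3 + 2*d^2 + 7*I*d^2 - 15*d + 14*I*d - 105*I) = d/(d^2 + d*(5 + 7*I) + 35*I)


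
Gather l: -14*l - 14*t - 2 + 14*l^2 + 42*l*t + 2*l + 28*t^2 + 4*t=14*l^2 + l*(42*t - 12) + 28*t^2 - 10*t - 2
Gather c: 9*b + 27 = 9*b + 27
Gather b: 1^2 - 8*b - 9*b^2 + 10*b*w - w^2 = -9*b^2 + b*(10*w - 8) - w^2 + 1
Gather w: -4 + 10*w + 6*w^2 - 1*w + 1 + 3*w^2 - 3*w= 9*w^2 + 6*w - 3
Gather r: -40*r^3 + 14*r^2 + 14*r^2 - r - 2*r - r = -40*r^3 + 28*r^2 - 4*r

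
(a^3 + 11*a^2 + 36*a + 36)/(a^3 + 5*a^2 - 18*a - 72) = (a + 2)/(a - 4)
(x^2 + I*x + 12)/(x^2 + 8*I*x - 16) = (x - 3*I)/(x + 4*I)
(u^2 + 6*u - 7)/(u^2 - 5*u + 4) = (u + 7)/(u - 4)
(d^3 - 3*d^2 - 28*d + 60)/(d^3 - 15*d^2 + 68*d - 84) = (d + 5)/(d - 7)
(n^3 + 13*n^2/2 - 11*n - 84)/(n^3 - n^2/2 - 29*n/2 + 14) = (n + 6)/(n - 1)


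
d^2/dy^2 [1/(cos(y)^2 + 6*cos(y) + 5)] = (-8*sin(y)^4 + 36*sin(y)^2 + 105*cos(y) - 9*cos(3*y) + 96)/(2*(cos(y) + 1)^3*(cos(y) + 5)^3)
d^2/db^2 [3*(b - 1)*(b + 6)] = 6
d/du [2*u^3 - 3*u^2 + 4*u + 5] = 6*u^2 - 6*u + 4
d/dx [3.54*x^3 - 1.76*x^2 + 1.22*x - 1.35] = 10.62*x^2 - 3.52*x + 1.22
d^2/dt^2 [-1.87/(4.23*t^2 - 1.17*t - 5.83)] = (-66.919446*t^2 + 18.509634*t + 1.87*(8.46*t - 1.17)*(16.92*t - 2.34) + 92.231766)/(-4.23*t^2 + 1.17*t + 5.83)^3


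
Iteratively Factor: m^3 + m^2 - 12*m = (m - 3)*(m^2 + 4*m) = (m - 3)*(m + 4)*(m)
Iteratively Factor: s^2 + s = (s + 1)*(s)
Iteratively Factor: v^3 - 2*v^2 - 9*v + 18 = (v - 3)*(v^2 + v - 6) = (v - 3)*(v - 2)*(v + 3)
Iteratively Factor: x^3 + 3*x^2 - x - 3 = (x - 1)*(x^2 + 4*x + 3) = (x - 1)*(x + 1)*(x + 3)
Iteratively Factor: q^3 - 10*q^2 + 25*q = (q - 5)*(q^2 - 5*q) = (q - 5)^2*(q)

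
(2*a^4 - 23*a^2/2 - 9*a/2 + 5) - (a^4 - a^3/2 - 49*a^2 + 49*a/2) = a^4 + a^3/2 + 75*a^2/2 - 29*a + 5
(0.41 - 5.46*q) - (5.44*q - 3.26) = 3.67 - 10.9*q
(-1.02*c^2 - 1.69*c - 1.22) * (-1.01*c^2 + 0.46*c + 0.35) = 1.0302*c^4 + 1.2377*c^3 + 0.0978000000000001*c^2 - 1.1527*c - 0.427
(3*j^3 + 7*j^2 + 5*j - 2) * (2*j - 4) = 6*j^4 + 2*j^3 - 18*j^2 - 24*j + 8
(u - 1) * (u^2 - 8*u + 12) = u^3 - 9*u^2 + 20*u - 12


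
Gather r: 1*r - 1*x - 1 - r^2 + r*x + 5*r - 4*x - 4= -r^2 + r*(x + 6) - 5*x - 5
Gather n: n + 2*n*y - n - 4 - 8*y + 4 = 2*n*y - 8*y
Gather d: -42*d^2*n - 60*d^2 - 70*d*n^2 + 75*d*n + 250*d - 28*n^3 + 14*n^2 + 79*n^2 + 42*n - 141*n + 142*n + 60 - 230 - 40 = d^2*(-42*n - 60) + d*(-70*n^2 + 75*n + 250) - 28*n^3 + 93*n^2 + 43*n - 210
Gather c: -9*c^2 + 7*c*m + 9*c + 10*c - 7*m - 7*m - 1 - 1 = -9*c^2 + c*(7*m + 19) - 14*m - 2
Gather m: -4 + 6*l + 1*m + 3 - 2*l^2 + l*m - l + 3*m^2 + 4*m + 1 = -2*l^2 + 5*l + 3*m^2 + m*(l + 5)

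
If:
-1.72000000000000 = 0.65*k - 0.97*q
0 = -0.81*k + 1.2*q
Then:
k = 362.11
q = 244.42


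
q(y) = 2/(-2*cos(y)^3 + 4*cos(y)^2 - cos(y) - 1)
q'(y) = 2*(-6*sin(y)*cos(y)^2 + 8*sin(y)*cos(y) - sin(y))/(-2*cos(y)^3 + 4*cos(y)^2 - cos(y) - 1)^2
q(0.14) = -200.53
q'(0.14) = 2913.86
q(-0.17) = -134.91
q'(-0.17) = -1626.44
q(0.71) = -6.06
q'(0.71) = 19.32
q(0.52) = -12.31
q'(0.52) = 53.58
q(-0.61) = -8.56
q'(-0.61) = -32.03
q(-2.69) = 0.44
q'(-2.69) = 0.54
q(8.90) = 0.48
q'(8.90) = -0.72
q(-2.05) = 3.94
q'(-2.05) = 41.10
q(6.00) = -46.65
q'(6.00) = -349.52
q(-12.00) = -10.14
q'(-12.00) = 40.76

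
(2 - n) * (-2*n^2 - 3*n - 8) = 2*n^3 - n^2 + 2*n - 16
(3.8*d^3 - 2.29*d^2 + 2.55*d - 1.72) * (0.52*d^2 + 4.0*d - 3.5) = 1.976*d^5 + 14.0092*d^4 - 21.134*d^3 + 17.3206*d^2 - 15.805*d + 6.02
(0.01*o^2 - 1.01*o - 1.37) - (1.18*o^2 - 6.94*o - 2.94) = -1.17*o^2 + 5.93*o + 1.57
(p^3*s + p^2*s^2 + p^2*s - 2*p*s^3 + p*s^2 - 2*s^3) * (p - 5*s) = p^4*s - 4*p^3*s^2 + p^3*s - 7*p^2*s^3 - 4*p^2*s^2 + 10*p*s^4 - 7*p*s^3 + 10*s^4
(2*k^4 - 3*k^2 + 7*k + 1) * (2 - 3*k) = -6*k^5 + 4*k^4 + 9*k^3 - 27*k^2 + 11*k + 2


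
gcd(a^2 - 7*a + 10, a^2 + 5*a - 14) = a - 2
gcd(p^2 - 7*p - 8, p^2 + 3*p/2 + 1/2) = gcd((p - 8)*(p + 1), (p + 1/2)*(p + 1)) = p + 1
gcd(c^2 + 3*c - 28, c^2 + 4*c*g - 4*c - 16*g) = c - 4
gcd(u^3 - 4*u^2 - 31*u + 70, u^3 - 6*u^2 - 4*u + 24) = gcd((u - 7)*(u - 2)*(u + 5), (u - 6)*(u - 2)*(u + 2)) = u - 2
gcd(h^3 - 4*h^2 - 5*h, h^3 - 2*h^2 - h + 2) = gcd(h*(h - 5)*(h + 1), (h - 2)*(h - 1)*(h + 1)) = h + 1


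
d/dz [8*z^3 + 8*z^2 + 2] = 8*z*(3*z + 2)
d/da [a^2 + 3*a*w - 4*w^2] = 2*a + 3*w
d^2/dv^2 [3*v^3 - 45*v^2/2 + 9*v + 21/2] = 18*v - 45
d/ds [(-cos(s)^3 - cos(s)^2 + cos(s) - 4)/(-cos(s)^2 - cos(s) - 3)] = (-sin(s)^4 + 2*sin(s)^2*cos(s) + 13*sin(s)^2 - 5)*sin(s)/(cos(s)^2 + cos(s) + 3)^2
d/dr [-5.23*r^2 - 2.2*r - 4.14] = -10.46*r - 2.2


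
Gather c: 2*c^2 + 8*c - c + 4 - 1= 2*c^2 + 7*c + 3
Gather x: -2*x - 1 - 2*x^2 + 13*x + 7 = -2*x^2 + 11*x + 6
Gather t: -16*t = -16*t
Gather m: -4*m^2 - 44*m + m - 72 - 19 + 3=-4*m^2 - 43*m - 88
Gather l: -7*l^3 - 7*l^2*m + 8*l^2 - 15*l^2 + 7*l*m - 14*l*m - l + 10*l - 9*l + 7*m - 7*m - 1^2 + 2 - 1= -7*l^3 + l^2*(-7*m - 7) - 7*l*m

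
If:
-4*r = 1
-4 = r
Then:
No Solution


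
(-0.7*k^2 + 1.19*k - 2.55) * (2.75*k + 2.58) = -1.925*k^3 + 1.4665*k^2 - 3.9423*k - 6.579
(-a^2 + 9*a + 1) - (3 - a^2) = 9*a - 2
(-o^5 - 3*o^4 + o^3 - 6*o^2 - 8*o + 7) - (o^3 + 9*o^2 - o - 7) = -o^5 - 3*o^4 - 15*o^2 - 7*o + 14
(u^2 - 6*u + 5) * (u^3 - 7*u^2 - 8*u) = u^5 - 13*u^4 + 39*u^3 + 13*u^2 - 40*u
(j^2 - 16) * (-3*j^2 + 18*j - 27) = -3*j^4 + 18*j^3 + 21*j^2 - 288*j + 432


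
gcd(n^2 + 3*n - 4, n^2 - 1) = n - 1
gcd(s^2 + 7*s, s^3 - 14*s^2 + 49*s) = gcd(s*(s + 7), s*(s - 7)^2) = s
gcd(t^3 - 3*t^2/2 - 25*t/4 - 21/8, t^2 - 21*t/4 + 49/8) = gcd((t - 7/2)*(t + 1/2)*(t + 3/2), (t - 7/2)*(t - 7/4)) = t - 7/2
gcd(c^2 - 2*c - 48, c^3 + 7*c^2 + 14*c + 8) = 1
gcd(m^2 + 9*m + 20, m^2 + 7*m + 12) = m + 4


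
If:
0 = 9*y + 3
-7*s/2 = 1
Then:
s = -2/7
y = -1/3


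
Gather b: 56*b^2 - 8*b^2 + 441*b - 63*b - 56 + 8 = 48*b^2 + 378*b - 48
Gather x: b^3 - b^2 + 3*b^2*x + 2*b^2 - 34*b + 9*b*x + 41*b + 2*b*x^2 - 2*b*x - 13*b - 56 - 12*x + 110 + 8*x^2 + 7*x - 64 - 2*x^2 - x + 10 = b^3 + b^2 - 6*b + x^2*(2*b + 6) + x*(3*b^2 + 7*b - 6)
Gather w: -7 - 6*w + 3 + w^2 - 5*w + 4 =w^2 - 11*w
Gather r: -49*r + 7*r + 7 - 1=6 - 42*r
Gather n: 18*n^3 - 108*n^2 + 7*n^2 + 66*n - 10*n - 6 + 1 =18*n^3 - 101*n^2 + 56*n - 5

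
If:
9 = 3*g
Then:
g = 3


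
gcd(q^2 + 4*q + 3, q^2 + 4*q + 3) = q^2 + 4*q + 3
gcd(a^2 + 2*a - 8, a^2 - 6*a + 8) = a - 2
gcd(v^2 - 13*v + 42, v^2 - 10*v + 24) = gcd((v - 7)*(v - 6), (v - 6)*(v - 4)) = v - 6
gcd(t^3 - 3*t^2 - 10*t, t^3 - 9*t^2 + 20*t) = t^2 - 5*t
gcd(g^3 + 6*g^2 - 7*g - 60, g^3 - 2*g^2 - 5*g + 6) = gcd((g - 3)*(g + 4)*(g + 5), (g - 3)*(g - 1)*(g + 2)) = g - 3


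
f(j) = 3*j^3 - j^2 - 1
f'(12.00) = 1272.00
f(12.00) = 5039.00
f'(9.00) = 711.00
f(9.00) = 2105.00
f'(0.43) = 0.80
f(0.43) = -0.95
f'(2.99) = 74.48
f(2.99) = 70.25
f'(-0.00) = 0.00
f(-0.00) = -1.00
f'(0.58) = 1.87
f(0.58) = -0.75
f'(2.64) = 57.45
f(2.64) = 47.23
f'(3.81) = 123.02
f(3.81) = 150.40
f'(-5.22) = 255.68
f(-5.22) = -454.96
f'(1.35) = 13.70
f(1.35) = 4.56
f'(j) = 9*j^2 - 2*j = j*(9*j - 2)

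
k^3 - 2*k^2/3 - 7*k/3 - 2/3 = (k - 2)*(k + 1/3)*(k + 1)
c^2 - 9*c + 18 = (c - 6)*(c - 3)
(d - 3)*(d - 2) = d^2 - 5*d + 6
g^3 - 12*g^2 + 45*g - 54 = (g - 6)*(g - 3)^2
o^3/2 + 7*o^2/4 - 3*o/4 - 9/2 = (o/2 + 1)*(o - 3/2)*(o + 3)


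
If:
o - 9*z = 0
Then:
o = 9*z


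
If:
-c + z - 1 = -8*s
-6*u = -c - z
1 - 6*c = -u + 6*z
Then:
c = 6/35 - z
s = 41/280 - z/4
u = 1/35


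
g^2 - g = g*(g - 1)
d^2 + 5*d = d*(d + 5)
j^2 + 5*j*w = j*(j + 5*w)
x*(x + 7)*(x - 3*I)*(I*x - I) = I*x^4 + 3*x^3 + 6*I*x^3 + 18*x^2 - 7*I*x^2 - 21*x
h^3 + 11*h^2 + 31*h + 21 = (h + 1)*(h + 3)*(h + 7)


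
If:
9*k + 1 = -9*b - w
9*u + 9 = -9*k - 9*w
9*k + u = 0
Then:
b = -17*w/72 - 17/72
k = w/8 + 1/8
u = -9*w/8 - 9/8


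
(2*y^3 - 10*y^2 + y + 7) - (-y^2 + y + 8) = 2*y^3 - 9*y^2 - 1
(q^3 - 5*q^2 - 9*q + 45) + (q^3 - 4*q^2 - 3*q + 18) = 2*q^3 - 9*q^2 - 12*q + 63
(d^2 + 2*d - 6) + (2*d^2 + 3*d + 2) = 3*d^2 + 5*d - 4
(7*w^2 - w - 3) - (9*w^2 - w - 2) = -2*w^2 - 1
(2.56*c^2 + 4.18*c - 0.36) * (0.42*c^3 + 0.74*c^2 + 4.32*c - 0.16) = 1.0752*c^5 + 3.65*c^4 + 14.0012*c^3 + 17.3816*c^2 - 2.224*c + 0.0576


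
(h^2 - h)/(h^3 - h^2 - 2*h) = (1 - h)/(-h^2 + h + 2)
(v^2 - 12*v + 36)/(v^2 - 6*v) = (v - 6)/v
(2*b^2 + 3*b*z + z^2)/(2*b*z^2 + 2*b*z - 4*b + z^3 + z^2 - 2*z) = (b + z)/(z^2 + z - 2)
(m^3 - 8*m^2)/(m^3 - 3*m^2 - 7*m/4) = 4*m*(8 - m)/(-4*m^2 + 12*m + 7)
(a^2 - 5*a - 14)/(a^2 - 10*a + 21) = (a + 2)/(a - 3)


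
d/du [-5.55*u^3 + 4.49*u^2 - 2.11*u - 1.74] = -16.65*u^2 + 8.98*u - 2.11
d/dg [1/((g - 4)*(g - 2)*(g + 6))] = (28 - 3*g^2)/(g^6 - 56*g^4 + 96*g^3 + 784*g^2 - 2688*g + 2304)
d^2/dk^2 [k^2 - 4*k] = 2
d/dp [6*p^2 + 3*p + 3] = 12*p + 3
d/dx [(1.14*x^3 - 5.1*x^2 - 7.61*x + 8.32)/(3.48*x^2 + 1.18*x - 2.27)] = (3.9672*x^4 + 2.6904*x^3 + 12.7014*x^2 - 34.7532*x + 7.4571)/(12.1104*x^4 + 8.2128*x^3 - 14.4068*x^2 - 5.3572*x + 5.1529)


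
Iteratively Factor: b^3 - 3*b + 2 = (b - 1)*(b^2 + b - 2) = (b - 1)*(b + 2)*(b - 1)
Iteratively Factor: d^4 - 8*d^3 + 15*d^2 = (d)*(d^3 - 8*d^2 + 15*d) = d*(d - 3)*(d^2 - 5*d) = d^2*(d - 3)*(d - 5)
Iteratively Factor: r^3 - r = (r)*(r^2 - 1) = r*(r - 1)*(r + 1)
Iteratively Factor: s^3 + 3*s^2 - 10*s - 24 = (s + 4)*(s^2 - s - 6) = (s + 2)*(s + 4)*(s - 3)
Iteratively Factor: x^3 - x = (x)*(x^2 - 1) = x*(x - 1)*(x + 1)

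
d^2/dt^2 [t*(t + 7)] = 2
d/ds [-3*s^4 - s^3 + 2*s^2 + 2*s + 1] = -12*s^3 - 3*s^2 + 4*s + 2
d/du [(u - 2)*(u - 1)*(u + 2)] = 3*u^2 - 2*u - 4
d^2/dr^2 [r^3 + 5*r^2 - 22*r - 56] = 6*r + 10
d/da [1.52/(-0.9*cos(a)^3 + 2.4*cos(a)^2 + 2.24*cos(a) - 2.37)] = (-4.104*cos(a)^2 + 7.296*cos(a) + 3.4048)*sin(a)/(0.9*cos(a)^3 - 2.4*cos(a)^2 - 2.24*cos(a) + 2.37)^2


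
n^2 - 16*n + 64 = (n - 8)^2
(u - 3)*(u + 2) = u^2 - u - 6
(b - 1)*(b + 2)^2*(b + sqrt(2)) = b^4 + sqrt(2)*b^3 + 3*b^3 + 3*sqrt(2)*b^2 - 4*b - 4*sqrt(2)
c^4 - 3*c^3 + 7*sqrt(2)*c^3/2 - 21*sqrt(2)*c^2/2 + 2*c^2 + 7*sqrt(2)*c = c*(c - 2)*(c - 1)*(c + 7*sqrt(2)/2)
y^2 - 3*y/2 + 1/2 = (y - 1)*(y - 1/2)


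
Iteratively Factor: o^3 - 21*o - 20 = (o + 1)*(o^2 - o - 20) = (o - 5)*(o + 1)*(o + 4)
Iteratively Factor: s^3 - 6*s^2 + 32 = (s - 4)*(s^2 - 2*s - 8) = (s - 4)*(s + 2)*(s - 4)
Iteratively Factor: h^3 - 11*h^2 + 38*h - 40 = (h - 5)*(h^2 - 6*h + 8) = (h - 5)*(h - 4)*(h - 2)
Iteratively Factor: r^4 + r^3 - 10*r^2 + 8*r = (r - 2)*(r^3 + 3*r^2 - 4*r) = (r - 2)*(r + 4)*(r^2 - r) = r*(r - 2)*(r + 4)*(r - 1)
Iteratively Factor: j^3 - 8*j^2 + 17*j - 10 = (j - 5)*(j^2 - 3*j + 2) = (j - 5)*(j - 1)*(j - 2)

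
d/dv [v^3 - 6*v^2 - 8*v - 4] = 3*v^2 - 12*v - 8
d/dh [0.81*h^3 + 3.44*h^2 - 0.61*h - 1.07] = 2.43*h^2 + 6.88*h - 0.61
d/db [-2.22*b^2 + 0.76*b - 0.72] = 0.76 - 4.44*b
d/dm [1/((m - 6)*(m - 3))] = (9 - 2*m)/(m^4 - 18*m^3 + 117*m^2 - 324*m + 324)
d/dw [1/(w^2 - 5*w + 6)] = (5 - 2*w)/(w^2 - 5*w + 6)^2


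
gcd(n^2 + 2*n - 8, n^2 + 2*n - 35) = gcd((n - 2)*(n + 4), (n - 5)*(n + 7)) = 1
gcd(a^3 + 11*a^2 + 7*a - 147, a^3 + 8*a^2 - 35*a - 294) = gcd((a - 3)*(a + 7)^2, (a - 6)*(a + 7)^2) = a^2 + 14*a + 49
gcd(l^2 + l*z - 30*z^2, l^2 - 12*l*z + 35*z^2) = -l + 5*z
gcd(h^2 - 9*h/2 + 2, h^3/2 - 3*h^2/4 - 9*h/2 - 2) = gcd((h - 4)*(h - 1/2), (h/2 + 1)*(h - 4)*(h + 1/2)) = h - 4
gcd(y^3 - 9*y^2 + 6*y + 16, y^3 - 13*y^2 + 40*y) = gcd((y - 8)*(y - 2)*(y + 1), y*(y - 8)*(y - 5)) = y - 8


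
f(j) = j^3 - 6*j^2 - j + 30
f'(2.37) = -12.59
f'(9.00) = 134.00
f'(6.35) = 43.77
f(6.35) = 37.76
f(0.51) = 28.06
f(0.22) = 29.50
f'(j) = 3*j^2 - 12*j - 1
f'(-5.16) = 140.80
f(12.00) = 882.00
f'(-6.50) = 203.75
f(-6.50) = -491.62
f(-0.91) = 25.19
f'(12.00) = 287.00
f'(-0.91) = 12.40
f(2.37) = 7.24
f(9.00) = 264.00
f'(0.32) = -4.53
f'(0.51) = -6.34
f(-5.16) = -261.98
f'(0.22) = -3.49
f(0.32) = 29.10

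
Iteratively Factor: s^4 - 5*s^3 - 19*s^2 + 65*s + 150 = (s + 2)*(s^3 - 7*s^2 - 5*s + 75) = (s - 5)*(s + 2)*(s^2 - 2*s - 15) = (s - 5)^2*(s + 2)*(s + 3)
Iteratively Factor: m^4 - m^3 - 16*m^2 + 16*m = (m - 4)*(m^3 + 3*m^2 - 4*m) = (m - 4)*(m - 1)*(m^2 + 4*m) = m*(m - 4)*(m - 1)*(m + 4)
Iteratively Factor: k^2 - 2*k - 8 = (k - 4)*(k + 2)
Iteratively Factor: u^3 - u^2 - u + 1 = (u - 1)*(u^2 - 1) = (u - 1)^2*(u + 1)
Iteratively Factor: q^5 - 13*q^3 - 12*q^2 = (q - 4)*(q^4 + 4*q^3 + 3*q^2) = q*(q - 4)*(q^3 + 4*q^2 + 3*q) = q*(q - 4)*(q + 3)*(q^2 + q) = q*(q - 4)*(q + 1)*(q + 3)*(q)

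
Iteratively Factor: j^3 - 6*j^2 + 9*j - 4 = (j - 1)*(j^2 - 5*j + 4) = (j - 1)^2*(j - 4)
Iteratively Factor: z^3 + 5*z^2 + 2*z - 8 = (z + 4)*(z^2 + z - 2) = (z - 1)*(z + 4)*(z + 2)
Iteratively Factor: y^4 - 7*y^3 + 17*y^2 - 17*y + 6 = (y - 2)*(y^3 - 5*y^2 + 7*y - 3) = (y - 2)*(y - 1)*(y^2 - 4*y + 3) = (y - 2)*(y - 1)^2*(y - 3)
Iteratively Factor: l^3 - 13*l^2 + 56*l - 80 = (l - 4)*(l^2 - 9*l + 20) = (l - 4)^2*(l - 5)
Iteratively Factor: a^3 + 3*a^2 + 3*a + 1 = (a + 1)*(a^2 + 2*a + 1) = (a + 1)^2*(a + 1)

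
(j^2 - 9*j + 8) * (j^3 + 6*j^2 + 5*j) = j^5 - 3*j^4 - 41*j^3 + 3*j^2 + 40*j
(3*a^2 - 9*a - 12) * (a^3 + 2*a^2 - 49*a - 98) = 3*a^5 - 3*a^4 - 177*a^3 + 123*a^2 + 1470*a + 1176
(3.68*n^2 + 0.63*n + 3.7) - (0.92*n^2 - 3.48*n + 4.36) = 2.76*n^2 + 4.11*n - 0.66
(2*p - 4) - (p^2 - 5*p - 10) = -p^2 + 7*p + 6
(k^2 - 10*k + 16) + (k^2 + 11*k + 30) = 2*k^2 + k + 46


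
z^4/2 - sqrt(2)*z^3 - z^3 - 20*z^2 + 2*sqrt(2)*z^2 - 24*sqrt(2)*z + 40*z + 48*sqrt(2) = (z/2 + sqrt(2))*(z - 2)*(z - 6*sqrt(2))*(z + 2*sqrt(2))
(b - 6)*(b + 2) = b^2 - 4*b - 12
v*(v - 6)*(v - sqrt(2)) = v^3 - 6*v^2 - sqrt(2)*v^2 + 6*sqrt(2)*v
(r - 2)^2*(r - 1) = r^3 - 5*r^2 + 8*r - 4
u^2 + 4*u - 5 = (u - 1)*(u + 5)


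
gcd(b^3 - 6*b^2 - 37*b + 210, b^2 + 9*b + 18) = b + 6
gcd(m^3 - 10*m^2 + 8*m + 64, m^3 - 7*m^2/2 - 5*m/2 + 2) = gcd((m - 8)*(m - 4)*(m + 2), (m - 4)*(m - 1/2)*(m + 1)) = m - 4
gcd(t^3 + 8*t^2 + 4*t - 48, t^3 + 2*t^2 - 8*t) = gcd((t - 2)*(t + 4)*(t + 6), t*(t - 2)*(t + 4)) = t^2 + 2*t - 8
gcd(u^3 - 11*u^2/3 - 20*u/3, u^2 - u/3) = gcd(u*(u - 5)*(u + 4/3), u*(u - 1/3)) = u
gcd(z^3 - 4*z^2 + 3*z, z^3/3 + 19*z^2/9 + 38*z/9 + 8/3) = 1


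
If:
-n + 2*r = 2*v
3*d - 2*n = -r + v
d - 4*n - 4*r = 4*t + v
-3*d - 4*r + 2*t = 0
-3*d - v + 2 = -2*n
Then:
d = -13/19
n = -26/19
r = 12/19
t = 9/38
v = 25/19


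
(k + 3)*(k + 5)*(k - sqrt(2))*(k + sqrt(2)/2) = k^4 - sqrt(2)*k^3/2 + 8*k^3 - 4*sqrt(2)*k^2 + 14*k^2 - 15*sqrt(2)*k/2 - 8*k - 15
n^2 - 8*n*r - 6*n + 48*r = (n - 6)*(n - 8*r)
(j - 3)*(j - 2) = j^2 - 5*j + 6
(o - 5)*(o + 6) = o^2 + o - 30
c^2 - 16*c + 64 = (c - 8)^2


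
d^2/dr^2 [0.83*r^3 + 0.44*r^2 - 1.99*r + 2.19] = 4.98*r + 0.88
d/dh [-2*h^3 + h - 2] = 1 - 6*h^2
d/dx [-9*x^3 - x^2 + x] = -27*x^2 - 2*x + 1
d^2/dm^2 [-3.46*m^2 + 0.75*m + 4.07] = -6.92000000000000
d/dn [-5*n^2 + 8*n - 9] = 8 - 10*n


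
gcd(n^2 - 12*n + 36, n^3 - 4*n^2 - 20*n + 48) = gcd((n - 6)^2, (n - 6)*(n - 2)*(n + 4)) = n - 6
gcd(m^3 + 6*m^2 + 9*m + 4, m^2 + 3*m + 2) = m + 1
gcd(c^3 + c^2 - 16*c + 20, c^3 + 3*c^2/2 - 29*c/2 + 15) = c^2 + 3*c - 10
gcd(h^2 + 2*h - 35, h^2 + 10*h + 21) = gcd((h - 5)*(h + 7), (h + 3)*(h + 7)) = h + 7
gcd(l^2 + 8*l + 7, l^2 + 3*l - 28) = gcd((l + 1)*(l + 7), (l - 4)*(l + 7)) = l + 7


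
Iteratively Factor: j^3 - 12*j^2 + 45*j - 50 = (j - 2)*(j^2 - 10*j + 25) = (j - 5)*(j - 2)*(j - 5)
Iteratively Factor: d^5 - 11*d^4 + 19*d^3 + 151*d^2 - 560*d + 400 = (d - 5)*(d^4 - 6*d^3 - 11*d^2 + 96*d - 80) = (d - 5)*(d - 1)*(d^3 - 5*d^2 - 16*d + 80) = (d - 5)*(d - 1)*(d + 4)*(d^2 - 9*d + 20) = (d - 5)*(d - 4)*(d - 1)*(d + 4)*(d - 5)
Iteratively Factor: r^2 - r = (r)*(r - 1)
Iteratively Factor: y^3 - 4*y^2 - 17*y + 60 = (y + 4)*(y^2 - 8*y + 15) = (y - 5)*(y + 4)*(y - 3)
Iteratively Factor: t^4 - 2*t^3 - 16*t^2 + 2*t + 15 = (t + 3)*(t^3 - 5*t^2 - t + 5) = (t - 1)*(t + 3)*(t^2 - 4*t - 5) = (t - 5)*(t - 1)*(t + 3)*(t + 1)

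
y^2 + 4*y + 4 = (y + 2)^2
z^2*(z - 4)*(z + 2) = z^4 - 2*z^3 - 8*z^2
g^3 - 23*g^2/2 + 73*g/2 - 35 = (g - 7)*(g - 5/2)*(g - 2)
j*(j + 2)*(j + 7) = j^3 + 9*j^2 + 14*j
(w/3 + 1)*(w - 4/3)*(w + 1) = w^3/3 + 8*w^2/9 - 7*w/9 - 4/3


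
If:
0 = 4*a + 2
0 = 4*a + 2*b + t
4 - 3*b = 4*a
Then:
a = -1/2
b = 2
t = -2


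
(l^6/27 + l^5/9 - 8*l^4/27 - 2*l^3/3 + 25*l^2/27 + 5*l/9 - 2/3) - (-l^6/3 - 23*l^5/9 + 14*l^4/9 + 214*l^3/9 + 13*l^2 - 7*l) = 10*l^6/27 + 8*l^5/3 - 50*l^4/27 - 220*l^3/9 - 326*l^2/27 + 68*l/9 - 2/3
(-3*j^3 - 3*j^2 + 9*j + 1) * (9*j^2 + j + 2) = -27*j^5 - 30*j^4 + 72*j^3 + 12*j^2 + 19*j + 2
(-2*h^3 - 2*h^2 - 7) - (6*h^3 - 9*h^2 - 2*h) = -8*h^3 + 7*h^2 + 2*h - 7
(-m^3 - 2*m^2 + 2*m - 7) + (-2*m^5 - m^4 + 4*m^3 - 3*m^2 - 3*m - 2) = -2*m^5 - m^4 + 3*m^3 - 5*m^2 - m - 9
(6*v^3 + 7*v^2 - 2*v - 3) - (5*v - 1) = 6*v^3 + 7*v^2 - 7*v - 2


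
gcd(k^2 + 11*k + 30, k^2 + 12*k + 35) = k + 5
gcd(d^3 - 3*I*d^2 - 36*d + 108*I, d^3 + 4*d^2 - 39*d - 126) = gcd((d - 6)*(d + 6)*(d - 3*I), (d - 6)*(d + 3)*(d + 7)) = d - 6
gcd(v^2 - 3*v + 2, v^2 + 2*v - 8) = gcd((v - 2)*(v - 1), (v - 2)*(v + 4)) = v - 2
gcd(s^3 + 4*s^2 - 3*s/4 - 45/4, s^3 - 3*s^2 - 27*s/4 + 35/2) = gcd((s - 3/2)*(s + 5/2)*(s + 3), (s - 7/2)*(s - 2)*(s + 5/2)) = s + 5/2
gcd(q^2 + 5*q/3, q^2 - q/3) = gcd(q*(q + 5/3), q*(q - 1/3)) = q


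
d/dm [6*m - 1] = 6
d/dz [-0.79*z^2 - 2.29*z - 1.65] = -1.58*z - 2.29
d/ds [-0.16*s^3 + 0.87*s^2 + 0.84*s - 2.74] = -0.48*s^2 + 1.74*s + 0.84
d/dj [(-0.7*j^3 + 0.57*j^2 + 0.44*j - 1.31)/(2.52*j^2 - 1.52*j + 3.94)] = (-1.764*j^4 + 2.128*j^3 - 10.2492*j^2 + 11.094*j - 0.2576)/(6.3504*j^4 - 7.6608*j^3 + 22.168*j^2 - 11.9776*j + 15.5236)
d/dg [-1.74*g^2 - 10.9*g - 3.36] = -3.48*g - 10.9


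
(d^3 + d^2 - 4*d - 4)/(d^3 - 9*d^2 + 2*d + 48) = (d^2 - d - 2)/(d^2 - 11*d + 24)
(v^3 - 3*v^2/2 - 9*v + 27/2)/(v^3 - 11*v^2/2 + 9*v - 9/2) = (v + 3)/(v - 1)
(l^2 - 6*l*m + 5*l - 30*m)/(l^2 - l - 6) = (-l^2 + 6*l*m - 5*l + 30*m)/(-l^2 + l + 6)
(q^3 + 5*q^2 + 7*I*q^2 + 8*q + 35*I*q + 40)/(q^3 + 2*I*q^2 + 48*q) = (q^2 + q*(5 - I) - 5*I)/(q*(q - 6*I))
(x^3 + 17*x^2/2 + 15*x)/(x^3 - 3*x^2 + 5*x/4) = 2*(2*x^2 + 17*x + 30)/(4*x^2 - 12*x + 5)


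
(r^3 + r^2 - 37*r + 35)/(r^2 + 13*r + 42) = (r^2 - 6*r + 5)/(r + 6)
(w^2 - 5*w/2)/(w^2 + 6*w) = (w - 5/2)/(w + 6)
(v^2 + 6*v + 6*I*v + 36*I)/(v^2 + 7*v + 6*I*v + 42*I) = (v + 6)/(v + 7)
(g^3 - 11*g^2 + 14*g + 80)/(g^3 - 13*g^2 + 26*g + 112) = (g - 5)/(g - 7)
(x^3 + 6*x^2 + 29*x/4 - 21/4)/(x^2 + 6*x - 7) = (4*x^3 + 24*x^2 + 29*x - 21)/(4*(x^2 + 6*x - 7))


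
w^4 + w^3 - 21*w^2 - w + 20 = (w - 4)*(w - 1)*(w + 1)*(w + 5)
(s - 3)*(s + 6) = s^2 + 3*s - 18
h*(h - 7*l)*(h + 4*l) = h^3 - 3*h^2*l - 28*h*l^2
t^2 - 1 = (t - 1)*(t + 1)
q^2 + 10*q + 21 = (q + 3)*(q + 7)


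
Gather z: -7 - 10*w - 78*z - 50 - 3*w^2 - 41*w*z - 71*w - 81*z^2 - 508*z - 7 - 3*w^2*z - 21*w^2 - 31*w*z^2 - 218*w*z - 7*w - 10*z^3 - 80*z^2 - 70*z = -24*w^2 - 88*w - 10*z^3 + z^2*(-31*w - 161) + z*(-3*w^2 - 259*w - 656) - 64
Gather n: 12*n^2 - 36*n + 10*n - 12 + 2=12*n^2 - 26*n - 10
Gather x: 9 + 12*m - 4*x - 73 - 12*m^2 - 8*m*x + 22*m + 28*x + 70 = -12*m^2 + 34*m + x*(24 - 8*m) + 6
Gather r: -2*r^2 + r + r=-2*r^2 + 2*r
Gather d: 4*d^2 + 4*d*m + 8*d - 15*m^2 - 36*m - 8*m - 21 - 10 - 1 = 4*d^2 + d*(4*m + 8) - 15*m^2 - 44*m - 32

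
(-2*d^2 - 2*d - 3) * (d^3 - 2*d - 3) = -2*d^5 - 2*d^4 + d^3 + 10*d^2 + 12*d + 9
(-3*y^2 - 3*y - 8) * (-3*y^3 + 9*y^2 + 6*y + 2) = 9*y^5 - 18*y^4 - 21*y^3 - 96*y^2 - 54*y - 16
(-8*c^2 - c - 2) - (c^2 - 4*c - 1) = -9*c^2 + 3*c - 1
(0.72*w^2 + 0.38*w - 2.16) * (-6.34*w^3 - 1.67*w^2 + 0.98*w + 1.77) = -4.5648*w^5 - 3.6116*w^4 + 13.7654*w^3 + 5.254*w^2 - 1.4442*w - 3.8232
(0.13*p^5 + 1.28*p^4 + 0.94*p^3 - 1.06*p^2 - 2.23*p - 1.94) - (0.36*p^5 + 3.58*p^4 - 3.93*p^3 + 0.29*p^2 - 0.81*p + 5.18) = -0.23*p^5 - 2.3*p^4 + 4.87*p^3 - 1.35*p^2 - 1.42*p - 7.12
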